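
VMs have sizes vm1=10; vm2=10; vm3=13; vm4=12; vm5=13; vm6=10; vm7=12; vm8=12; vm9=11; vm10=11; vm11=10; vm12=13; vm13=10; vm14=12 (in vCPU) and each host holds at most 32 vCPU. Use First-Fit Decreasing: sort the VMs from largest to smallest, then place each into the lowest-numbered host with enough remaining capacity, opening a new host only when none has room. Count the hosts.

6

Sorted descending: 13, 13, 13, 12, 12, 12, 12, 11, 11, 10, 10, 10, 10, 10.
host 1: place 13 vCPU, 19 vCPU left
host 1: place 13 vCPU, 6 vCPU left
host 2: place 13 vCPU, 19 vCPU left
host 2: place 12 vCPU, 7 vCPU left
host 3: place 12 vCPU, 20 vCPU left
host 3: place 12 vCPU, 8 vCPU left
host 4: place 12 vCPU, 20 vCPU left
host 4: place 11 vCPU, 9 vCPU left
host 5: place 11 vCPU, 21 vCPU left
host 5: place 10 vCPU, 11 vCPU left
host 5: place 10 vCPU, 1 vCPU left
host 6: place 10 vCPU, 22 vCPU left
host 6: place 10 vCPU, 12 vCPU left
host 6: place 10 vCPU, 2 vCPU left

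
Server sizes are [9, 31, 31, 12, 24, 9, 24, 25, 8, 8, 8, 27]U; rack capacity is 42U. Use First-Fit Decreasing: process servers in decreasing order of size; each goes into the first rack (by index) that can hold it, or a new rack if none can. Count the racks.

6

Sorted descending: 31, 31, 27, 25, 24, 24, 12, 9, 9, 8, 8, 8.
Put 31U in rack 1; 11U remain.
Put 31U in rack 2; 11U remain.
Put 27U in rack 3; 15U remain.
Put 25U in rack 4; 17U remain.
Put 24U in rack 5; 18U remain.
Put 24U in rack 6; 18U remain.
Put 12U in rack 3; 3U remain.
Put 9U in rack 1; 2U remain.
Put 9U in rack 2; 2U remain.
Put 8U in rack 4; 9U remain.
Put 8U in rack 4; 1U remain.
Put 8U in rack 5; 10U remain.
Final racks: [31,9] [31,9] [27,12] [25,8,8] [24,8] [24].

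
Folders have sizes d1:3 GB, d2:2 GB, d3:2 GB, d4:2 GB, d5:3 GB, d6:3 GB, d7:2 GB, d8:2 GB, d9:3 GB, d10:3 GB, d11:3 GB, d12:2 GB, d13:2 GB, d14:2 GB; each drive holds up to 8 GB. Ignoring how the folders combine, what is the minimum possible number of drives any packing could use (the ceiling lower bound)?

5 drives

Total size = 3 + 2 + 2 + 2 + 3 + 3 + 2 + 2 + 3 + 3 + 3 + 2 + 2 + 2 = 34 GB.
⌈34 / 8⌉ = 5.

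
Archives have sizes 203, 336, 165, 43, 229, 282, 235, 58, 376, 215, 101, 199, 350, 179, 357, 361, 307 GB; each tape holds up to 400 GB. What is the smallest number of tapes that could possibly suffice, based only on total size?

10

Total size = 203 + 336 + 165 + 43 + 229 + 282 + 235 + 58 + 376 + 215 + 101 + 199 + 350 + 179 + 357 + 361 + 307 = 3996 GB.
⌈3996 / 400⌉ = 10.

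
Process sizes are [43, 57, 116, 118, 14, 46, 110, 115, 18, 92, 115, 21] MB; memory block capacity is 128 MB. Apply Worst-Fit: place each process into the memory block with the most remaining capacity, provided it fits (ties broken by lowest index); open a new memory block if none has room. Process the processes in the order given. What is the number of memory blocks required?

8 memory blocks

memory block 1: place 43 MB, 85 MB left
memory block 1: place 57 MB, 28 MB left
memory block 2: place 116 MB, 12 MB left
memory block 3: place 118 MB, 10 MB left
memory block 1: place 14 MB, 14 MB left
memory block 4: place 46 MB, 82 MB left
memory block 5: place 110 MB, 18 MB left
memory block 6: place 115 MB, 13 MB left
memory block 4: place 18 MB, 64 MB left
memory block 7: place 92 MB, 36 MB left
memory block 8: place 115 MB, 13 MB left
memory block 4: place 21 MB, 43 MB left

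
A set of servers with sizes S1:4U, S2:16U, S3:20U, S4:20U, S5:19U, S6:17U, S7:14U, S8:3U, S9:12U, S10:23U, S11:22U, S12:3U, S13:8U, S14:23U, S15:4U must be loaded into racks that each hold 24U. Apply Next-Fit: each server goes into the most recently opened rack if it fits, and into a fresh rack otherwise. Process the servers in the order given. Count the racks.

12 racks

rack 1: place S1 (4U), 20U left
rack 1: place S2 (16U), 4U left
rack 2: place S3 (20U), 4U left
rack 3: place S4 (20U), 4U left
rack 4: place S5 (19U), 5U left
rack 5: place S6 (17U), 7U left
rack 6: place S7 (14U), 10U left
rack 6: place S8 (3U), 7U left
rack 7: place S9 (12U), 12U left
rack 8: place S10 (23U), 1U left
rack 9: place S11 (22U), 2U left
rack 10: place S12 (3U), 21U left
rack 10: place S13 (8U), 13U left
rack 11: place S14 (23U), 1U left
rack 12: place S15 (4U), 20U left
Final racks: [4,16] [20] [20] [19] [17] [14,3] [12] [23] [22] [3,8] [23] [4].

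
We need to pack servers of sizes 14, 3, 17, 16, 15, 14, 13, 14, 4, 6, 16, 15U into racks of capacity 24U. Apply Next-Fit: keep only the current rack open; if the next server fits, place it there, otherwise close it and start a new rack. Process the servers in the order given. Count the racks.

rack 1: place 14U, 10U left
rack 1: place 3U, 7U left
rack 2: place 17U, 7U left
rack 3: place 16U, 8U left
rack 4: place 15U, 9U left
rack 5: place 14U, 10U left
rack 6: place 13U, 11U left
rack 7: place 14U, 10U left
rack 7: place 4U, 6U left
rack 7: place 6U, 0U left
rack 8: place 16U, 8U left
rack 9: place 15U, 9U left

9 racks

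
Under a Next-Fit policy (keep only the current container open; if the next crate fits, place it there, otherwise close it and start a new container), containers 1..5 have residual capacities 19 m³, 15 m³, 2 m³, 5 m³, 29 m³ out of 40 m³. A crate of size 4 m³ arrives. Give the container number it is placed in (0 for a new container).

Next-Fit only looks at container 5, which has 29 m³ free.
4 m³ fits there.

5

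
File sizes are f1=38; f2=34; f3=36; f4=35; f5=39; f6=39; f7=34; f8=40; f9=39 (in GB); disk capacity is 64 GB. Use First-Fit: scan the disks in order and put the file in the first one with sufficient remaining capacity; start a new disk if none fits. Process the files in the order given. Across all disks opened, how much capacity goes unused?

f1 (38 GB) → disk 1 (remaining 26 GB)
f2 (34 GB) → disk 2 (remaining 30 GB)
f3 (36 GB) → disk 3 (remaining 28 GB)
f4 (35 GB) → disk 4 (remaining 29 GB)
f5 (39 GB) → disk 5 (remaining 25 GB)
f6 (39 GB) → disk 6 (remaining 25 GB)
f7 (34 GB) → disk 7 (remaining 30 GB)
f8 (40 GB) → disk 8 (remaining 24 GB)
f9 (39 GB) → disk 9 (remaining 25 GB)
9 disks × 64 GB = 576 GB; used 334 GB; unused 242 GB.

242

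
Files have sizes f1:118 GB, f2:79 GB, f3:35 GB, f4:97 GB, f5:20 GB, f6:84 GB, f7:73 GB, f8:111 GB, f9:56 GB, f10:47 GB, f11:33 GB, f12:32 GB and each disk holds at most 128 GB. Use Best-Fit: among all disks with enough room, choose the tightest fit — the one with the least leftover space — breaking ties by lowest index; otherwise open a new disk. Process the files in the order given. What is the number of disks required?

7 disks

Put f1 (118 GB) in disk 1; 10 GB remain.
Put f2 (79 GB) in disk 2; 49 GB remain.
Put f3 (35 GB) in disk 2; 14 GB remain.
Put f4 (97 GB) in disk 3; 31 GB remain.
Put f5 (20 GB) in disk 3; 11 GB remain.
Put f6 (84 GB) in disk 4; 44 GB remain.
Put f7 (73 GB) in disk 5; 55 GB remain.
Put f8 (111 GB) in disk 6; 17 GB remain.
Put f9 (56 GB) in disk 7; 72 GB remain.
Put f10 (47 GB) in disk 5; 8 GB remain.
Put f11 (33 GB) in disk 4; 11 GB remain.
Put f12 (32 GB) in disk 7; 40 GB remain.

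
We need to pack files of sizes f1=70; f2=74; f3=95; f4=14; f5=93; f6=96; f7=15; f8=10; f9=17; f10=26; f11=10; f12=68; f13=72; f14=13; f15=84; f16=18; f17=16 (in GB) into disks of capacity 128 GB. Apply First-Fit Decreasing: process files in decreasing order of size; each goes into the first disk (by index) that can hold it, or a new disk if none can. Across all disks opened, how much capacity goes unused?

Sorted descending: 96, 95, 93, 84, 74, 72, 70, 68, 26, 18, 17, 16, 15, 14, 13, 10, 10.
disk 1: place 96 GB, 32 GB left
disk 2: place 95 GB, 33 GB left
disk 3: place 93 GB, 35 GB left
disk 4: place 84 GB, 44 GB left
disk 5: place 74 GB, 54 GB left
disk 6: place 72 GB, 56 GB left
disk 7: place 70 GB, 58 GB left
disk 8: place 68 GB, 60 GB left
disk 1: place 26 GB, 6 GB left
disk 2: place 18 GB, 15 GB left
disk 3: place 17 GB, 18 GB left
disk 3: place 16 GB, 2 GB left
disk 2: place 15 GB, 0 GB left
disk 4: place 14 GB, 30 GB left
disk 4: place 13 GB, 17 GB left
disk 4: place 10 GB, 7 GB left
disk 5: place 10 GB, 44 GB left
8 disks × 128 GB = 1024 GB; used 791 GB; unused 233 GB.

233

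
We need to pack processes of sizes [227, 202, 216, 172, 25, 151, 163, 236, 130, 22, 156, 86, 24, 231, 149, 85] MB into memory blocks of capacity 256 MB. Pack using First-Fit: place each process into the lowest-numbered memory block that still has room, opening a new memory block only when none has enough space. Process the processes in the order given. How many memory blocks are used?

227 MB → memory block 1 (remaining 29 MB)
202 MB → memory block 2 (remaining 54 MB)
216 MB → memory block 3 (remaining 40 MB)
172 MB → memory block 4 (remaining 84 MB)
25 MB → memory block 1 (remaining 4 MB)
151 MB → memory block 5 (remaining 105 MB)
163 MB → memory block 6 (remaining 93 MB)
236 MB → memory block 7 (remaining 20 MB)
130 MB → memory block 8 (remaining 126 MB)
22 MB → memory block 2 (remaining 32 MB)
156 MB → memory block 9 (remaining 100 MB)
86 MB → memory block 5 (remaining 19 MB)
24 MB → memory block 2 (remaining 8 MB)
231 MB → memory block 10 (remaining 25 MB)
149 MB → memory block 11 (remaining 107 MB)
85 MB → memory block 6 (remaining 8 MB)

11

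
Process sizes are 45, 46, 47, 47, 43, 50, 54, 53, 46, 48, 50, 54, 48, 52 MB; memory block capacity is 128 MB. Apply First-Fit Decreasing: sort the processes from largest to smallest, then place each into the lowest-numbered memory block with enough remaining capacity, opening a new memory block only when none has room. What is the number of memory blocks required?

Sorted descending: 54, 54, 53, 52, 50, 50, 48, 48, 47, 47, 46, 46, 45, 43.
54 MB → memory block 1 (remaining 74 MB)
54 MB → memory block 1 (remaining 20 MB)
53 MB → memory block 2 (remaining 75 MB)
52 MB → memory block 2 (remaining 23 MB)
50 MB → memory block 3 (remaining 78 MB)
50 MB → memory block 3 (remaining 28 MB)
48 MB → memory block 4 (remaining 80 MB)
48 MB → memory block 4 (remaining 32 MB)
47 MB → memory block 5 (remaining 81 MB)
47 MB → memory block 5 (remaining 34 MB)
46 MB → memory block 6 (remaining 82 MB)
46 MB → memory block 6 (remaining 36 MB)
45 MB → memory block 7 (remaining 83 MB)
43 MB → memory block 7 (remaining 40 MB)
Final memory blocks: [54,54] [53,52] [50,50] [48,48] [47,47] [46,46] [45,43].

7 memory blocks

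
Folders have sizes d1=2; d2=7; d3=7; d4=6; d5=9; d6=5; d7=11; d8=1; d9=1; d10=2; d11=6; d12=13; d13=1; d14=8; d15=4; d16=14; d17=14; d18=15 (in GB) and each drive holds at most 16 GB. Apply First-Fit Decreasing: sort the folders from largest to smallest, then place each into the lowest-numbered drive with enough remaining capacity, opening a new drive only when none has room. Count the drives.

Sorted descending: 15, 14, 14, 13, 11, 9, 8, 7, 7, 6, 6, 5, 4, 2, 2, 1, 1, 1.
15 GB → drive 1 (remaining 1 GB)
14 GB → drive 2 (remaining 2 GB)
14 GB → drive 3 (remaining 2 GB)
13 GB → drive 4 (remaining 3 GB)
11 GB → drive 5 (remaining 5 GB)
9 GB → drive 6 (remaining 7 GB)
8 GB → drive 7 (remaining 8 GB)
7 GB → drive 6 (remaining 0 GB)
7 GB → drive 7 (remaining 1 GB)
6 GB → drive 8 (remaining 10 GB)
6 GB → drive 8 (remaining 4 GB)
5 GB → drive 5 (remaining 0 GB)
4 GB → drive 8 (remaining 0 GB)
2 GB → drive 2 (remaining 0 GB)
2 GB → drive 3 (remaining 0 GB)
1 GB → drive 1 (remaining 0 GB)
1 GB → drive 4 (remaining 2 GB)
1 GB → drive 4 (remaining 1 GB)

8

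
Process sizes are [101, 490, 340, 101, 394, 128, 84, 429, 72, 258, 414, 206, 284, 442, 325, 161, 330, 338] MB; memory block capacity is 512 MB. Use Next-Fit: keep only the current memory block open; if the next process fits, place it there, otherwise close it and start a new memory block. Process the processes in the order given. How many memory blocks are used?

101 MB → memory block 1 (remaining 411 MB)
490 MB → memory block 2 (remaining 22 MB)
340 MB → memory block 3 (remaining 172 MB)
101 MB → memory block 3 (remaining 71 MB)
394 MB → memory block 4 (remaining 118 MB)
128 MB → memory block 5 (remaining 384 MB)
84 MB → memory block 5 (remaining 300 MB)
429 MB → memory block 6 (remaining 83 MB)
72 MB → memory block 6 (remaining 11 MB)
258 MB → memory block 7 (remaining 254 MB)
414 MB → memory block 8 (remaining 98 MB)
206 MB → memory block 9 (remaining 306 MB)
284 MB → memory block 9 (remaining 22 MB)
442 MB → memory block 10 (remaining 70 MB)
325 MB → memory block 11 (remaining 187 MB)
161 MB → memory block 11 (remaining 26 MB)
330 MB → memory block 12 (remaining 182 MB)
338 MB → memory block 13 (remaining 174 MB)
Final memory blocks: [101] [490] [340,101] [394] [128,84] [429,72] [258] [414] [206,284] [442] [325,161] [330] [338].

13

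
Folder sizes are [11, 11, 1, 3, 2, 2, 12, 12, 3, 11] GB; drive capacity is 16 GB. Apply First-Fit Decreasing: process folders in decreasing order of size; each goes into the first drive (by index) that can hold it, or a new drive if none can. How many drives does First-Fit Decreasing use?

Sorted descending: 12, 12, 11, 11, 11, 3, 3, 2, 2, 1.
Put 12 GB in drive 1; 4 GB remain.
Put 12 GB in drive 2; 4 GB remain.
Put 11 GB in drive 3; 5 GB remain.
Put 11 GB in drive 4; 5 GB remain.
Put 11 GB in drive 5; 5 GB remain.
Put 3 GB in drive 1; 1 GB remain.
Put 3 GB in drive 2; 1 GB remain.
Put 2 GB in drive 3; 3 GB remain.
Put 2 GB in drive 3; 1 GB remain.
Put 1 GB in drive 1; 0 GB remain.

5 drives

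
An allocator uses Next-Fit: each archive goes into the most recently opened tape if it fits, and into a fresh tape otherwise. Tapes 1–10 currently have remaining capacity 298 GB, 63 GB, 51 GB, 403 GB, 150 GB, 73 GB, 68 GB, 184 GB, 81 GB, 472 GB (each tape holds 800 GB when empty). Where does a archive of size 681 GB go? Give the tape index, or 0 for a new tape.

Next-Fit only looks at tape 10, which has 472 GB free.
681 GB does not fit, so a new tape is opened.

0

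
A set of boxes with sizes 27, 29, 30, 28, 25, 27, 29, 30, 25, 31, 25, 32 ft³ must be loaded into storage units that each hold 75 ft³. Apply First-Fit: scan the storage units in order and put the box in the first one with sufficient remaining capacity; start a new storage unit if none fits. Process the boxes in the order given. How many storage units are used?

6 storage units

storage unit 1: place 27 ft³, 48 ft³ left
storage unit 1: place 29 ft³, 19 ft³ left
storage unit 2: place 30 ft³, 45 ft³ left
storage unit 2: place 28 ft³, 17 ft³ left
storage unit 3: place 25 ft³, 50 ft³ left
storage unit 3: place 27 ft³, 23 ft³ left
storage unit 4: place 29 ft³, 46 ft³ left
storage unit 4: place 30 ft³, 16 ft³ left
storage unit 5: place 25 ft³, 50 ft³ left
storage unit 5: place 31 ft³, 19 ft³ left
storage unit 6: place 25 ft³, 50 ft³ left
storage unit 6: place 32 ft³, 18 ft³ left
Final storage units: [27,29] [30,28] [25,27] [29,30] [25,31] [25,32].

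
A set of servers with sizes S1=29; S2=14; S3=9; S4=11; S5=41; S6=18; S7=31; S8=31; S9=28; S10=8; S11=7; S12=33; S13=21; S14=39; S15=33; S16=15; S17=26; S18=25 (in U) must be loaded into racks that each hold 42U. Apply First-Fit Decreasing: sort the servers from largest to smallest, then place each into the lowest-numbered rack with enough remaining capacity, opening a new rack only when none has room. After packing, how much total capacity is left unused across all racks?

43

Sorted descending: 41, 39, 33, 33, 31, 31, 29, 28, 26, 25, 21, 18, 15, 14, 11, 9, 8, 7.
41U → rack 1 (remaining 1U)
39U → rack 2 (remaining 3U)
33U → rack 3 (remaining 9U)
33U → rack 4 (remaining 9U)
31U → rack 5 (remaining 11U)
31U → rack 6 (remaining 11U)
29U → rack 7 (remaining 13U)
28U → rack 8 (remaining 14U)
26U → rack 9 (remaining 16U)
25U → rack 10 (remaining 17U)
21U → rack 11 (remaining 21U)
18U → rack 11 (remaining 3U)
15U → rack 9 (remaining 1U)
14U → rack 8 (remaining 0U)
11U → rack 5 (remaining 0U)
9U → rack 3 (remaining 0U)
8U → rack 4 (remaining 1U)
7U → rack 6 (remaining 4U)
11 racks × 42U = 462U; used 419U; unused 43U.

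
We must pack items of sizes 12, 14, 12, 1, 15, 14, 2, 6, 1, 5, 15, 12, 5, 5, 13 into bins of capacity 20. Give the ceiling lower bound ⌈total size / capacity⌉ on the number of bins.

Total size = 12 + 14 + 12 + 1 + 15 + 14 + 2 + 6 + 1 + 5 + 15 + 12 + 5 + 5 + 13 = 132.
⌈132 / 20⌉ = 7.

7 bins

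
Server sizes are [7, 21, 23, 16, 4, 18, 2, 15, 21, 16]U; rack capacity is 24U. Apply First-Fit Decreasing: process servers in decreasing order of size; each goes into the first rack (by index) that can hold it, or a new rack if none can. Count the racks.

Sorted descending: 23, 21, 21, 18, 16, 16, 15, 7, 4, 2.
rack 1: place 23U, 1U left
rack 2: place 21U, 3U left
rack 3: place 21U, 3U left
rack 4: place 18U, 6U left
rack 5: place 16U, 8U left
rack 6: place 16U, 8U left
rack 7: place 15U, 9U left
rack 5: place 7U, 1U left
rack 4: place 4U, 2U left
rack 2: place 2U, 1U left
Final racks: [23] [21,2] [21] [18,4] [16,7] [16] [15].

7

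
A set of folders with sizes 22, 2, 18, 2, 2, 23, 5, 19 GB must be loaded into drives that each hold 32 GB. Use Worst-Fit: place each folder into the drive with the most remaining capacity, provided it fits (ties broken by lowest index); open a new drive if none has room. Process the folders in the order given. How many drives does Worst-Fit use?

4 drives

22 GB → drive 1 (remaining 10 GB)
2 GB → drive 1 (remaining 8 GB)
18 GB → drive 2 (remaining 14 GB)
2 GB → drive 2 (remaining 12 GB)
2 GB → drive 2 (remaining 10 GB)
23 GB → drive 3 (remaining 9 GB)
5 GB → drive 2 (remaining 5 GB)
19 GB → drive 4 (remaining 13 GB)
Final drives: [22,2] [18,2,2,5] [23] [19].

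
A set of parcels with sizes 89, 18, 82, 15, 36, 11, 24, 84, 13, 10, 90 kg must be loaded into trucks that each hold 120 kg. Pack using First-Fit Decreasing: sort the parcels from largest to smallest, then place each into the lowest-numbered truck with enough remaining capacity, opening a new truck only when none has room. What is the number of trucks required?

4

Sorted descending: 90, 89, 84, 82, 36, 24, 18, 15, 13, 11, 10.
Put 90 kg in truck 1; 30 kg remain.
Put 89 kg in truck 2; 31 kg remain.
Put 84 kg in truck 3; 36 kg remain.
Put 82 kg in truck 4; 38 kg remain.
Put 36 kg in truck 3; 0 kg remain.
Put 24 kg in truck 1; 6 kg remain.
Put 18 kg in truck 2; 13 kg remain.
Put 15 kg in truck 4; 23 kg remain.
Put 13 kg in truck 2; 0 kg remain.
Put 11 kg in truck 4; 12 kg remain.
Put 10 kg in truck 4; 2 kg remain.
Final trucks: [90,24] [89,18,13] [84,36] [82,15,11,10].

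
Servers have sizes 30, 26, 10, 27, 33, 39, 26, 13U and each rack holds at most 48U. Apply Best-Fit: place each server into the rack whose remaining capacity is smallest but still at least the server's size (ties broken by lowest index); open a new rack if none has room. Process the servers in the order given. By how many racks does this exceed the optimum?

Best-Fit: [30,10] [26] [27] [33,13] [39] [26] → 6 racks.
6 servers exceed 24U (half the capacity), and no two of those can share a rack, so at least 6 racks are needed.
So 6 is already optimal.

0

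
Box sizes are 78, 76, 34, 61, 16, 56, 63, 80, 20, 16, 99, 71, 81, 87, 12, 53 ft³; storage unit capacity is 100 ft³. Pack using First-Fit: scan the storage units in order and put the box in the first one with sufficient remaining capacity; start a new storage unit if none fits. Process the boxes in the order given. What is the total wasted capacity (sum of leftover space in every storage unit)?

storage unit 1: place 78 ft³, 22 ft³ left
storage unit 2: place 76 ft³, 24 ft³ left
storage unit 3: place 34 ft³, 66 ft³ left
storage unit 3: place 61 ft³, 5 ft³ left
storage unit 1: place 16 ft³, 6 ft³ left
storage unit 4: place 56 ft³, 44 ft³ left
storage unit 5: place 63 ft³, 37 ft³ left
storage unit 6: place 80 ft³, 20 ft³ left
storage unit 2: place 20 ft³, 4 ft³ left
storage unit 4: place 16 ft³, 28 ft³ left
storage unit 7: place 99 ft³, 1 ft³ left
storage unit 8: place 71 ft³, 29 ft³ left
storage unit 9: place 81 ft³, 19 ft³ left
storage unit 10: place 87 ft³, 13 ft³ left
storage unit 4: place 12 ft³, 16 ft³ left
storage unit 11: place 53 ft³, 47 ft³ left
11 storage units × 100 ft³ = 1100 ft³; used 903 ft³; unused 197 ft³.

197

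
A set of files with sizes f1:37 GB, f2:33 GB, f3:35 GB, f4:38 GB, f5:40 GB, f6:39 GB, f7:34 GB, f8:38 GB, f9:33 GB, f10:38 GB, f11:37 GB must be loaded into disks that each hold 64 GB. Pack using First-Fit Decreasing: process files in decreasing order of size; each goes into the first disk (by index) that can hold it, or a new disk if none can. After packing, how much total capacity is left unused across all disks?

Sorted descending: 40, 39, 38, 38, 38, 37, 37, 35, 34, 33, 33.
40 GB → disk 1 (remaining 24 GB)
39 GB → disk 2 (remaining 25 GB)
38 GB → disk 3 (remaining 26 GB)
38 GB → disk 4 (remaining 26 GB)
38 GB → disk 5 (remaining 26 GB)
37 GB → disk 6 (remaining 27 GB)
37 GB → disk 7 (remaining 27 GB)
35 GB → disk 8 (remaining 29 GB)
34 GB → disk 9 (remaining 30 GB)
33 GB → disk 10 (remaining 31 GB)
33 GB → disk 11 (remaining 31 GB)
11 disks × 64 GB = 704 GB; used 402 GB; unused 302 GB.

302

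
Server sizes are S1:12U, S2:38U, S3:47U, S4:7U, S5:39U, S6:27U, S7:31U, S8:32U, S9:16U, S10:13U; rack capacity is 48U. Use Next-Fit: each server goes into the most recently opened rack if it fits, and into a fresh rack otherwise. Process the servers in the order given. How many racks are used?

S1 (12U) → rack 1 (remaining 36U)
S2 (38U) → rack 2 (remaining 10U)
S3 (47U) → rack 3 (remaining 1U)
S4 (7U) → rack 4 (remaining 41U)
S5 (39U) → rack 4 (remaining 2U)
S6 (27U) → rack 5 (remaining 21U)
S7 (31U) → rack 6 (remaining 17U)
S8 (32U) → rack 7 (remaining 16U)
S9 (16U) → rack 7 (remaining 0U)
S10 (13U) → rack 8 (remaining 35U)
Final racks: [12] [38] [47] [7,39] [27] [31] [32,16] [13].

8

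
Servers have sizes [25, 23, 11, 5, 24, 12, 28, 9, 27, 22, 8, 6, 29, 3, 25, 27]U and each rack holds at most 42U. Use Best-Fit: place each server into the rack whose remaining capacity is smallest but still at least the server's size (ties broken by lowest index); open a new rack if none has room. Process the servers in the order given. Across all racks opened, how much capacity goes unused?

94

rack 1: place 25U, 17U left
rack 2: place 23U, 19U left
rack 1: place 11U, 6U left
rack 1: place 5U, 1U left
rack 3: place 24U, 18U left
rack 3: place 12U, 6U left
rack 4: place 28U, 14U left
rack 4: place 9U, 5U left
rack 5: place 27U, 15U left
rack 6: place 22U, 20U left
rack 5: place 8U, 7U left
rack 3: place 6U, 0U left
rack 7: place 29U, 13U left
rack 4: place 3U, 2U left
rack 8: place 25U, 17U left
rack 9: place 27U, 15U left
9 racks × 42U = 378U; used 284U; unused 94U.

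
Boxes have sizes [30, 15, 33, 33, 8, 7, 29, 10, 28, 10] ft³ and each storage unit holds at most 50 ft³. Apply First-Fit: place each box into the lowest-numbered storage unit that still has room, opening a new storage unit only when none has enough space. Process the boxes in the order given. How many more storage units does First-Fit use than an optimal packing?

First-Fit: [30,15] [33,8,7] [33,10] [29,10] [28] → 5 storage units.
Total size 203 ft³; any packing needs at least ⌈203/50⌉ = 5 storage units.
So 5 is already optimal.

0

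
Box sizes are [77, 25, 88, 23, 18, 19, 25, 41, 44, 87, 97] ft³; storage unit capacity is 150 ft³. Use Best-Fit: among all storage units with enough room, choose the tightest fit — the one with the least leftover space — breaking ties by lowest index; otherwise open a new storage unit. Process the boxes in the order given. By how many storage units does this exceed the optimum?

Best-Fit: [77,25,23,18] [88,19,25] [41,44] [87] [97] → 5 storage units.
Total size 544 ft³; any packing needs at least ⌈544/150⌉ = 4 storage units.
An optimal packing achieves that bound: [97,44] [88,41,19] [87,25,25] [77,23,18] → 4 storage units.
Excess: 5 − 4 = 1.

1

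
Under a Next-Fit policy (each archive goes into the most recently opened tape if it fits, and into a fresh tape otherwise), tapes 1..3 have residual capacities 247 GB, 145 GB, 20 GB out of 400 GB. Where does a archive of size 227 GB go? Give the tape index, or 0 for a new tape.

Next-Fit only looks at tape 3, which has 20 GB free.
227 GB does not fit, so a new tape is opened.

0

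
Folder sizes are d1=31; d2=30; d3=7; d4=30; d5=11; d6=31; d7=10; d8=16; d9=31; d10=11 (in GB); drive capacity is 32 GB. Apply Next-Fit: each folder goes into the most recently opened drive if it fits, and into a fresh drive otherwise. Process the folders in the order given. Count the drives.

9 drives

drive 1: place d1 (31 GB), 1 GB left
drive 2: place d2 (30 GB), 2 GB left
drive 3: place d3 (7 GB), 25 GB left
drive 4: place d4 (30 GB), 2 GB left
drive 5: place d5 (11 GB), 21 GB left
drive 6: place d6 (31 GB), 1 GB left
drive 7: place d7 (10 GB), 22 GB left
drive 7: place d8 (16 GB), 6 GB left
drive 8: place d9 (31 GB), 1 GB left
drive 9: place d10 (11 GB), 21 GB left
Final drives: [31] [30] [7] [30] [11] [31] [10,16] [31] [11].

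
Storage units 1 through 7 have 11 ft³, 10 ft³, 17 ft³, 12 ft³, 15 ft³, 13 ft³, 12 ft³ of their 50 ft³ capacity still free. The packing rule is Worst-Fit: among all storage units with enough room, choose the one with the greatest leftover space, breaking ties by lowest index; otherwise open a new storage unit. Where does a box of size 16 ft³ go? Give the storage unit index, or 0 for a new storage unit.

3

Storage units with room: storage unit 3 (17 ft³).
Most room is storage unit 3 with 17 ft³ free.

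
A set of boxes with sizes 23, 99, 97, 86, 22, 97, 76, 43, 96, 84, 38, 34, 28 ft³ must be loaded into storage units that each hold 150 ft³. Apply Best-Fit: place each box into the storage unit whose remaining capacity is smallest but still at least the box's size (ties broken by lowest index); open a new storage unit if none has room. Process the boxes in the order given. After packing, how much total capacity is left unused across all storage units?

227

23 ft³ → storage unit 1 (remaining 127 ft³)
99 ft³ → storage unit 1 (remaining 28 ft³)
97 ft³ → storage unit 2 (remaining 53 ft³)
86 ft³ → storage unit 3 (remaining 64 ft³)
22 ft³ → storage unit 1 (remaining 6 ft³)
97 ft³ → storage unit 4 (remaining 53 ft³)
76 ft³ → storage unit 5 (remaining 74 ft³)
43 ft³ → storage unit 2 (remaining 10 ft³)
96 ft³ → storage unit 6 (remaining 54 ft³)
84 ft³ → storage unit 7 (remaining 66 ft³)
38 ft³ → storage unit 4 (remaining 15 ft³)
34 ft³ → storage unit 6 (remaining 20 ft³)
28 ft³ → storage unit 3 (remaining 36 ft³)
7 storage units × 150 ft³ = 1050 ft³; used 823 ft³; unused 227 ft³.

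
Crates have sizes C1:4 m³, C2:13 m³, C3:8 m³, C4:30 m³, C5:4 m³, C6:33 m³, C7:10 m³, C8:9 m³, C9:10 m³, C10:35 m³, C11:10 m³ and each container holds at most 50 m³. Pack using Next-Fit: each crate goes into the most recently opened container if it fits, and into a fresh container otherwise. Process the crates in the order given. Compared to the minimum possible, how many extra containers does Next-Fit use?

Next-Fit: [4,13,8] [30,4] [33,10] [9,10] [35,10] → 5 containers.
Total size 166 m³; any packing needs at least ⌈166/50⌉ = 4 containers.
An optimal packing achieves that bound: [35,13] [33,10,4] [30,10,10] [9,8,4] → 4 containers.
Excess: 5 − 4 = 1.

1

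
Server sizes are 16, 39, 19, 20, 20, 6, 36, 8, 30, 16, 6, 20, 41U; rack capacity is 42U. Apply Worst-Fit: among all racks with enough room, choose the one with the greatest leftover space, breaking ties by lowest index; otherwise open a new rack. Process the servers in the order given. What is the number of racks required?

rack 1: place 16U, 26U left
rack 2: place 39U, 3U left
rack 1: place 19U, 7U left
rack 3: place 20U, 22U left
rack 3: place 20U, 2U left
rack 1: place 6U, 1U left
rack 4: place 36U, 6U left
rack 5: place 8U, 34U left
rack 5: place 30U, 4U left
rack 6: place 16U, 26U left
rack 6: place 6U, 20U left
rack 6: place 20U, 0U left
rack 7: place 41U, 1U left

7 racks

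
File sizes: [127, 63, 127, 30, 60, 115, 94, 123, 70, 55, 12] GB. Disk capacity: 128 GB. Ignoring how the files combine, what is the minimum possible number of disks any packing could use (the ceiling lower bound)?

Total size = 127 + 63 + 127 + 30 + 60 + 115 + 94 + 123 + 70 + 55 + 12 = 876 GB.
⌈876 / 128⌉ = 7.

7 disks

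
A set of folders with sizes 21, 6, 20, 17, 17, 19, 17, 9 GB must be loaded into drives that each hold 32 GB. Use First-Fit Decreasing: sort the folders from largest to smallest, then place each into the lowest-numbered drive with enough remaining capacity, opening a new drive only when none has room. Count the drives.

Sorted descending: 21, 20, 19, 17, 17, 17, 9, 6.
drive 1: place 21 GB, 11 GB left
drive 2: place 20 GB, 12 GB left
drive 3: place 19 GB, 13 GB left
drive 4: place 17 GB, 15 GB left
drive 5: place 17 GB, 15 GB left
drive 6: place 17 GB, 15 GB left
drive 1: place 9 GB, 2 GB left
drive 2: place 6 GB, 6 GB left
Final drives: [21,9] [20,6] [19] [17] [17] [17].

6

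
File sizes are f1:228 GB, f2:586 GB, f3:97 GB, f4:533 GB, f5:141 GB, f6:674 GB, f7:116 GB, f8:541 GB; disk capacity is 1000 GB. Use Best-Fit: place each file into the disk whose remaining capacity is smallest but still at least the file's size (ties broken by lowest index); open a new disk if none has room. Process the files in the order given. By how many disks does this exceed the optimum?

0

Best-Fit: [228,586,97] [533,141,116] [674] [541] → 4 disks.
4 files exceed 500 GB (half the capacity), and no two of those can share a disk, so at least 4 disks are needed.
So 4 is already optimal.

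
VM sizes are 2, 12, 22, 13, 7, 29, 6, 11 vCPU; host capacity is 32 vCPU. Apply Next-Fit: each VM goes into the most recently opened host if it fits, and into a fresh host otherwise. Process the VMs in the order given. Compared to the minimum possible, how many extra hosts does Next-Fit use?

1

Next-Fit: [2,12] [22] [13,7] [29] [6,11] → 5 hosts.
Total size 102 vCPU; any packing needs at least ⌈102/32⌉ = 4 hosts.
An optimal packing achieves that bound: [29,2] [22,7] [13,12,6] [11] → 4 hosts.
Excess: 5 − 4 = 1.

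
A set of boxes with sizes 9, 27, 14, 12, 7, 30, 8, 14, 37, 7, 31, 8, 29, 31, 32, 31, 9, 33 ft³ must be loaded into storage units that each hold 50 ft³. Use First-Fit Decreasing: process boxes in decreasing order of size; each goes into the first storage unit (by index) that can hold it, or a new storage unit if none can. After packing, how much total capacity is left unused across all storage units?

81

Sorted descending: 37, 33, 32, 31, 31, 31, 30, 29, 27, 14, 14, 12, 9, 9, 8, 8, 7, 7.
Put 37 ft³ in storage unit 1; 13 ft³ remain.
Put 33 ft³ in storage unit 2; 17 ft³ remain.
Put 32 ft³ in storage unit 3; 18 ft³ remain.
Put 31 ft³ in storage unit 4; 19 ft³ remain.
Put 31 ft³ in storage unit 5; 19 ft³ remain.
Put 31 ft³ in storage unit 6; 19 ft³ remain.
Put 30 ft³ in storage unit 7; 20 ft³ remain.
Put 29 ft³ in storage unit 8; 21 ft³ remain.
Put 27 ft³ in storage unit 9; 23 ft³ remain.
Put 14 ft³ in storage unit 2; 3 ft³ remain.
Put 14 ft³ in storage unit 3; 4 ft³ remain.
Put 12 ft³ in storage unit 1; 1 ft³ remain.
Put 9 ft³ in storage unit 4; 10 ft³ remain.
Put 9 ft³ in storage unit 4; 1 ft³ remain.
Put 8 ft³ in storage unit 5; 11 ft³ remain.
Put 8 ft³ in storage unit 5; 3 ft³ remain.
Put 7 ft³ in storage unit 6; 12 ft³ remain.
Put 7 ft³ in storage unit 6; 5 ft³ remain.
9 storage units × 50 ft³ = 450 ft³; used 369 ft³; unused 81 ft³.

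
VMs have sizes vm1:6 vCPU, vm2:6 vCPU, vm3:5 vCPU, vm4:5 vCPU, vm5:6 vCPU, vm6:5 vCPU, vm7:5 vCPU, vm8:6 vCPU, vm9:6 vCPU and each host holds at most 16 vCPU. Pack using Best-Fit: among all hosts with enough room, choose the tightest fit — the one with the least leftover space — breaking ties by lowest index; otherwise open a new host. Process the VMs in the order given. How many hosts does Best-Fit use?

vm1 (6 vCPU) → host 1 (remaining 10 vCPU)
vm2 (6 vCPU) → host 1 (remaining 4 vCPU)
vm3 (5 vCPU) → host 2 (remaining 11 vCPU)
vm4 (5 vCPU) → host 2 (remaining 6 vCPU)
vm5 (6 vCPU) → host 2 (remaining 0 vCPU)
vm6 (5 vCPU) → host 3 (remaining 11 vCPU)
vm7 (5 vCPU) → host 3 (remaining 6 vCPU)
vm8 (6 vCPU) → host 3 (remaining 0 vCPU)
vm9 (6 vCPU) → host 4 (remaining 10 vCPU)
Final hosts: [6,6] [5,5,6] [5,5,6] [6].

4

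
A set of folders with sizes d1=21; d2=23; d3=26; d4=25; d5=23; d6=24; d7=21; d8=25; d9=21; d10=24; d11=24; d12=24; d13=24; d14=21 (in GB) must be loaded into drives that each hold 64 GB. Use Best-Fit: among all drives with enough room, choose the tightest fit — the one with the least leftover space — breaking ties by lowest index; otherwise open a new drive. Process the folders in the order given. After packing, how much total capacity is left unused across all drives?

drive 1: place d1 (21 GB), 43 GB left
drive 1: place d2 (23 GB), 20 GB left
drive 2: place d3 (26 GB), 38 GB left
drive 2: place d4 (25 GB), 13 GB left
drive 3: place d5 (23 GB), 41 GB left
drive 3: place d6 (24 GB), 17 GB left
drive 4: place d7 (21 GB), 43 GB left
drive 4: place d8 (25 GB), 18 GB left
drive 5: place d9 (21 GB), 43 GB left
drive 5: place d10 (24 GB), 19 GB left
drive 6: place d11 (24 GB), 40 GB left
drive 6: place d12 (24 GB), 16 GB left
drive 7: place d13 (24 GB), 40 GB left
drive 7: place d14 (21 GB), 19 GB left
7 drives × 64 GB = 448 GB; used 326 GB; unused 122 GB.

122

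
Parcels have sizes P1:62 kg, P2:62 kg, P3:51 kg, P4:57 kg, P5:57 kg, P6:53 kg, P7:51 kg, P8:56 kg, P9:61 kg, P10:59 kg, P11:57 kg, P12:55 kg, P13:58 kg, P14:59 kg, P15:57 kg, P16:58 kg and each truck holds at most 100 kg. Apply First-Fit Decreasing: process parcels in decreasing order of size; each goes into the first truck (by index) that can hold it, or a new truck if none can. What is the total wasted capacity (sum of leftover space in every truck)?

687

Sorted descending: 62, 62, 61, 59, 59, 58, 58, 57, 57, 57, 57, 56, 55, 53, 51, 51.
truck 1: place 62 kg, 38 kg left
truck 2: place 62 kg, 38 kg left
truck 3: place 61 kg, 39 kg left
truck 4: place 59 kg, 41 kg left
truck 5: place 59 kg, 41 kg left
truck 6: place 58 kg, 42 kg left
truck 7: place 58 kg, 42 kg left
truck 8: place 57 kg, 43 kg left
truck 9: place 57 kg, 43 kg left
truck 10: place 57 kg, 43 kg left
truck 11: place 57 kg, 43 kg left
truck 12: place 56 kg, 44 kg left
truck 13: place 55 kg, 45 kg left
truck 14: place 53 kg, 47 kg left
truck 15: place 51 kg, 49 kg left
truck 16: place 51 kg, 49 kg left
16 trucks × 100 kg = 1600 kg; used 913 kg; unused 687 kg.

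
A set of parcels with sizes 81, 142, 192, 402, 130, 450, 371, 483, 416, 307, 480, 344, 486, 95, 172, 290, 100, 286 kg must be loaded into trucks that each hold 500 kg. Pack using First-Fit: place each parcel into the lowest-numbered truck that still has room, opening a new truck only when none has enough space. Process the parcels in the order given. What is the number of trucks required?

truck 1: place 81 kg, 419 kg left
truck 1: place 142 kg, 277 kg left
truck 1: place 192 kg, 85 kg left
truck 2: place 402 kg, 98 kg left
truck 3: place 130 kg, 370 kg left
truck 4: place 450 kg, 50 kg left
truck 5: place 371 kg, 129 kg left
truck 6: place 483 kg, 17 kg left
truck 7: place 416 kg, 84 kg left
truck 3: place 307 kg, 63 kg left
truck 8: place 480 kg, 20 kg left
truck 9: place 344 kg, 156 kg left
truck 10: place 486 kg, 14 kg left
truck 2: place 95 kg, 3 kg left
truck 11: place 172 kg, 328 kg left
truck 11: place 290 kg, 38 kg left
truck 5: place 100 kg, 29 kg left
truck 12: place 286 kg, 214 kg left
Final trucks: [81,142,192] [402,95] [130,307] [450] [371,100] [483] [416] [480] [344] [486] [172,290] [286].

12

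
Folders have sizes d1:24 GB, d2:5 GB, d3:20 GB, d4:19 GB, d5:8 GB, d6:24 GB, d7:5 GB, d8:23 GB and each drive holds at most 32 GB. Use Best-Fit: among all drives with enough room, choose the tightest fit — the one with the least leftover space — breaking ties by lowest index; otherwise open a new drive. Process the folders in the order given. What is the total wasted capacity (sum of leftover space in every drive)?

drive 1: place d1 (24 GB), 8 GB left
drive 1: place d2 (5 GB), 3 GB left
drive 2: place d3 (20 GB), 12 GB left
drive 3: place d4 (19 GB), 13 GB left
drive 2: place d5 (8 GB), 4 GB left
drive 4: place d6 (24 GB), 8 GB left
drive 4: place d7 (5 GB), 3 GB left
drive 5: place d8 (23 GB), 9 GB left
5 drives × 32 GB = 160 GB; used 128 GB; unused 32 GB.

32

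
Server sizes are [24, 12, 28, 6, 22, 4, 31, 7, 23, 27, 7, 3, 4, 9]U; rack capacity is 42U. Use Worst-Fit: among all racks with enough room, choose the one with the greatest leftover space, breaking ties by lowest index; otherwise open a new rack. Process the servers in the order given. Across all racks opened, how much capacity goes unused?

45

Put 24U in rack 1; 18U remain.
Put 12U in rack 1; 6U remain.
Put 28U in rack 2; 14U remain.
Put 6U in rack 2; 8U remain.
Put 22U in rack 3; 20U remain.
Put 4U in rack 3; 16U remain.
Put 31U in rack 4; 11U remain.
Put 7U in rack 3; 9U remain.
Put 23U in rack 5; 19U remain.
Put 27U in rack 6; 15U remain.
Put 7U in rack 5; 12U remain.
Put 3U in rack 6; 12U remain.
Put 4U in rack 5; 8U remain.
Put 9U in rack 6; 3U remain.
6 racks × 42U = 252U; used 207U; unused 45U.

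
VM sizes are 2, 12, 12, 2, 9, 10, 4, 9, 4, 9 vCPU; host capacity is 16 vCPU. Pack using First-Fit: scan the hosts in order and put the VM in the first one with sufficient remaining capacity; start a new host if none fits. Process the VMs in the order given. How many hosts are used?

host 1: place 2 vCPU, 14 vCPU left
host 1: place 12 vCPU, 2 vCPU left
host 2: place 12 vCPU, 4 vCPU left
host 1: place 2 vCPU, 0 vCPU left
host 3: place 9 vCPU, 7 vCPU left
host 4: place 10 vCPU, 6 vCPU left
host 2: place 4 vCPU, 0 vCPU left
host 5: place 9 vCPU, 7 vCPU left
host 3: place 4 vCPU, 3 vCPU left
host 6: place 9 vCPU, 7 vCPU left
Final hosts: [2,12,2] [12,4] [9,4] [10] [9] [9].

6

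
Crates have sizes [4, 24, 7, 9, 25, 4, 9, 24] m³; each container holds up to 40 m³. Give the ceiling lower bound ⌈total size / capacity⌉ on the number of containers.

Total size = 4 + 24 + 7 + 9 + 25 + 4 + 9 + 24 = 106 m³.
⌈106 / 40⌉ = 3.

3 containers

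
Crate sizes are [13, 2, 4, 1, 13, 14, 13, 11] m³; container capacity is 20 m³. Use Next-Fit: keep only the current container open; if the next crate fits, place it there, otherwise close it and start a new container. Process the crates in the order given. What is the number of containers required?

5

Put 13 m³ in container 1; 7 m³ remain.
Put 2 m³ in container 1; 5 m³ remain.
Put 4 m³ in container 1; 1 m³ remain.
Put 1 m³ in container 1; 0 m³ remain.
Put 13 m³ in container 2; 7 m³ remain.
Put 14 m³ in container 3; 6 m³ remain.
Put 13 m³ in container 4; 7 m³ remain.
Put 11 m³ in container 5; 9 m³ remain.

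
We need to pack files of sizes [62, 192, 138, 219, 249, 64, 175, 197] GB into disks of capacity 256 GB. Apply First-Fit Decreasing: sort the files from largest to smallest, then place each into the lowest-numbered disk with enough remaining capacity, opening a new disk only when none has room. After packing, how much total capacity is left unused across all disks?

Sorted descending: 249, 219, 197, 192, 175, 138, 64, 62.
Put 249 GB in disk 1; 7 GB remain.
Put 219 GB in disk 2; 37 GB remain.
Put 197 GB in disk 3; 59 GB remain.
Put 192 GB in disk 4; 64 GB remain.
Put 175 GB in disk 5; 81 GB remain.
Put 138 GB in disk 6; 118 GB remain.
Put 64 GB in disk 4; 0 GB remain.
Put 62 GB in disk 5; 19 GB remain.
6 disks × 256 GB = 1536 GB; used 1296 GB; unused 240 GB.

240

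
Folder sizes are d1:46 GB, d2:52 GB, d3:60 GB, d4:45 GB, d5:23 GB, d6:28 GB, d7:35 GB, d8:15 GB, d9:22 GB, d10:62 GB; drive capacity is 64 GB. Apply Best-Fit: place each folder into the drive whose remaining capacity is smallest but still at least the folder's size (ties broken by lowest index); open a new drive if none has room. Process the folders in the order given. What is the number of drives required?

Put d1 (46 GB) in drive 1; 18 GB remain.
Put d2 (52 GB) in drive 2; 12 GB remain.
Put d3 (60 GB) in drive 3; 4 GB remain.
Put d4 (45 GB) in drive 4; 19 GB remain.
Put d5 (23 GB) in drive 5; 41 GB remain.
Put d6 (28 GB) in drive 5; 13 GB remain.
Put d7 (35 GB) in drive 6; 29 GB remain.
Put d8 (15 GB) in drive 1; 3 GB remain.
Put d9 (22 GB) in drive 6; 7 GB remain.
Put d10 (62 GB) in drive 7; 2 GB remain.

7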